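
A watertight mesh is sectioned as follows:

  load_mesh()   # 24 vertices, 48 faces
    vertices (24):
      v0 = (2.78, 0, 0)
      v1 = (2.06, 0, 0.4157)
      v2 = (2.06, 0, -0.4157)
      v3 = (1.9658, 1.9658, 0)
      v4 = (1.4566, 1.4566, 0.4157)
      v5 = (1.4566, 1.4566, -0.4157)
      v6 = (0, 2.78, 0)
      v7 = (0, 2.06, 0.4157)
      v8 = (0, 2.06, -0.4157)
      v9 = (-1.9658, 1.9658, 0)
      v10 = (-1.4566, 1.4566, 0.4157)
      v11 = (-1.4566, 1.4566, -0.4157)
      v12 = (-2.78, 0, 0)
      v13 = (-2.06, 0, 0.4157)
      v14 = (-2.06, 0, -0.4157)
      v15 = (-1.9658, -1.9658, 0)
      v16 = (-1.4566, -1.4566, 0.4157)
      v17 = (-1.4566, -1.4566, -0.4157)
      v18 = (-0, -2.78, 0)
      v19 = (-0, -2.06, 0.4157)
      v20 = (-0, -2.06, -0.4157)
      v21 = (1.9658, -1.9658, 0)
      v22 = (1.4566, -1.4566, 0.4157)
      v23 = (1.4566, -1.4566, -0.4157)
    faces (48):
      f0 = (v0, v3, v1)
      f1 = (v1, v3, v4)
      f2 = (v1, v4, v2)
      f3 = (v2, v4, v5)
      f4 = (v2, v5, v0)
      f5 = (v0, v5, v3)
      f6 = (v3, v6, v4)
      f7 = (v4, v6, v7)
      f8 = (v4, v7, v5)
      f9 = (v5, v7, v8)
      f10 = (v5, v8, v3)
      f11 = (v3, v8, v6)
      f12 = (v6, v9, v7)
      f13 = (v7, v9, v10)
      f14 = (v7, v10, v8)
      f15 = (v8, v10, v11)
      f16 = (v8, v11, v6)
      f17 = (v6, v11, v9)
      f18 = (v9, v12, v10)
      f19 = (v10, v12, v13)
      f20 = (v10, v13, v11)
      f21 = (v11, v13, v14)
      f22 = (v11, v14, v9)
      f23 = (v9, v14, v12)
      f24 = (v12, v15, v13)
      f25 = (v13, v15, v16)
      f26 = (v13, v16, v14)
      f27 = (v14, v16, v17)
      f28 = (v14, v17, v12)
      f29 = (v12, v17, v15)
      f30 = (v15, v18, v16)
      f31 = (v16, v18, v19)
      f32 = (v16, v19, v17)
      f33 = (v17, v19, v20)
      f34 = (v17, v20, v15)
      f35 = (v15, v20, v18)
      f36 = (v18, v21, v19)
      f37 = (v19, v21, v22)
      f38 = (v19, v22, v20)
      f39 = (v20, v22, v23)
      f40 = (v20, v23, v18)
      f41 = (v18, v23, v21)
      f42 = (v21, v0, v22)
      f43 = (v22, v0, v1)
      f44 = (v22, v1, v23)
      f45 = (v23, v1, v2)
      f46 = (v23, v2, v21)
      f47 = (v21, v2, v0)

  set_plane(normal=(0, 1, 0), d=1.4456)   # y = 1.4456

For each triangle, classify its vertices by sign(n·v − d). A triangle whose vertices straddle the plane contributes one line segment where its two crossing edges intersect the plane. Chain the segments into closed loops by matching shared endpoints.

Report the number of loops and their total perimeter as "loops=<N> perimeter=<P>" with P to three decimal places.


Straddling triangles (12 of 48):
  (v0,v3,v1) [-+-] → (2.18126, 1.4456, 0)–(1.99073, 1.4456, 0.110005)  len=0.2200
  (v1,v3,v4) [-++] → (1.99073, 1.4456, 0.110005)–(1.46116, 1.4456, 0.4157)  len=0.6115
  (v1,v4,v2) [-+-] → (1.46116, 1.4456, 0.4157)–(1.46116, 1.4456, 0.409421)  len=0.0063
  (v2,v4,v5) [-++] → (1.46116, 1.4456, 0.409421)–(1.46116, 1.4456, -0.4157)  len=0.8251
  (v2,v5,v0) [-+-] → (1.46116, 1.4456, -0.4157)–(1.46659, 1.4456, -0.412561)  len=0.0063
  (v0,v5,v3) [-++] → (1.46659, 1.4456, -0.412561)–(2.18126, 1.4456, 0)  len=0.8252
  (v9,v12,v10) [+-+] → (-2.18126, 1.4456, 0)–(-1.46659, 1.4456, 0.412561)  len=0.8252
  (v10,v12,v13) [+--] → (-1.46659, 1.4456, 0.412561)–(-1.46116, 1.4456, 0.4157)  len=0.0063
  (v10,v13,v11) [+-+] → (-1.46116, 1.4456, 0.4157)–(-1.46116, 1.4456, -0.409421)  len=0.8251
  (v11,v13,v14) [+--] → (-1.46116, 1.4456, -0.409421)–(-1.46116, 1.4456, -0.4157)  len=0.0063
  (v11,v14,v9) [+-+] → (-1.46116, 1.4456, -0.4157)–(-1.99073, 1.4456, -0.110005)  len=0.6115
  (v9,v14,v12) [+--] → (-1.99073, 1.4456, -0.110005)–(-2.18126, 1.4456, 0)  len=0.2200

Chained into 2 loop(s):
  loop 1: 6 segments, perimeter = 2.4944
  loop 2: 6 segments, perimeter = 2.4944
Total perimeter = 4.989

loops=2 perimeter=4.989


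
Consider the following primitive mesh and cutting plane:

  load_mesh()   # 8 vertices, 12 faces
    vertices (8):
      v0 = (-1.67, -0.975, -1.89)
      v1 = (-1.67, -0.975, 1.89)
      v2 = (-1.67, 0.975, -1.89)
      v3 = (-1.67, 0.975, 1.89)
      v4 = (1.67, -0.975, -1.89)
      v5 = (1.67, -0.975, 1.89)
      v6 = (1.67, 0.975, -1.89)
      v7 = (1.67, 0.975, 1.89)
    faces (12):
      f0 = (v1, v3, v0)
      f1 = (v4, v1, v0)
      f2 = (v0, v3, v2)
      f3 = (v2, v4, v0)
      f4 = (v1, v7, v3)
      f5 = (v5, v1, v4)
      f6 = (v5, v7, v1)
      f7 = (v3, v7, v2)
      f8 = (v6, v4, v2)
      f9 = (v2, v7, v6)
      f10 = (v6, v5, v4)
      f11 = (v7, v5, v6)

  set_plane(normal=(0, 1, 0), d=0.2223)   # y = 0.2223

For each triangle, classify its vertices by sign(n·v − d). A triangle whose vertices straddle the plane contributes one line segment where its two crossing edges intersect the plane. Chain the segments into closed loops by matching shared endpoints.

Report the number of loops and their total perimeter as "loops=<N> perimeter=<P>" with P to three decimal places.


Straddling triangles (8 of 12):
  (v1,v3,v0) [-+-] → (-1.67, 0.2223, 1.89)–(-1.67, 0.2223, 0.43092)  len=1.4591
  (v0,v3,v2) [-++] → (-1.67, 0.2223, 0.43092)–(-1.67, 0.2223, -1.89)  len=2.3209
  (v2,v4,v0) [+--] → (-0.38076, 0.2223, -1.89)–(-1.67, 0.2223, -1.89)  len=1.2892
  (v1,v7,v3) [-++] → (0.38076, 0.2223, 1.89)–(-1.67, 0.2223, 1.89)  len=2.0508
  (v5,v7,v1) [-+-] → (1.67, 0.2223, 1.89)–(0.38076, 0.2223, 1.89)  len=1.2892
  (v6,v4,v2) [+-+] → (1.67, 0.2223, -1.89)–(-0.38076, 0.2223, -1.89)  len=2.0508
  (v6,v5,v4) [+--] → (1.67, 0.2223, -0.43092)–(1.67, 0.2223, -1.89)  len=1.4591
  (v7,v5,v6) [+-+] → (1.67, 0.2223, 1.89)–(1.67, 0.2223, -0.43092)  len=2.3209

Chained into 1 loop(s):
  loop 1: 8 segments, perimeter = 14.2400
Total perimeter = 14.240

loops=1 perimeter=14.240


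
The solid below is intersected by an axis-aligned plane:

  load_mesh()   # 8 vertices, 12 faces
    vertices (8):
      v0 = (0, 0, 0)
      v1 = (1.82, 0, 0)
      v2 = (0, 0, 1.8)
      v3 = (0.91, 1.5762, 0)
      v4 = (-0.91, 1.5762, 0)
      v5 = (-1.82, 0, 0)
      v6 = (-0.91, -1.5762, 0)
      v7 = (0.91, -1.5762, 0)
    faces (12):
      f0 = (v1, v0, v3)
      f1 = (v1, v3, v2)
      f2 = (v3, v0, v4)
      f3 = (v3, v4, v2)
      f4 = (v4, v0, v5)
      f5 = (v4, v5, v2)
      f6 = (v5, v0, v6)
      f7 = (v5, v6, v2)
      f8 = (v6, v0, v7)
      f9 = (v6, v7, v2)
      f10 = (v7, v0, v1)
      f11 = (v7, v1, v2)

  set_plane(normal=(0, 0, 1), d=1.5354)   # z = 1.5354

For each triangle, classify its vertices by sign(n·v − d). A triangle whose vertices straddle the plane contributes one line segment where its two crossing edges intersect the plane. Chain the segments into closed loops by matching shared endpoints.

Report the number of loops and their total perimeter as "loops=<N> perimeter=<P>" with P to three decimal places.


loops=1 perimeter=1.605

Straddling triangles (6 of 12):
  (v1,v3,v2) [--+] → (0.13377, 0.231701, 1.5354)–(0.26754, 0, 1.5354)  len=0.2675
  (v3,v4,v2) [--+] → (-0.13377, 0.231701, 1.5354)–(0.13377, 0.231701, 1.5354)  len=0.2675
  (v4,v5,v2) [--+] → (-0.26754, 0, 1.5354)–(-0.13377, 0.231701, 1.5354)  len=0.2675
  (v5,v6,v2) [--+] → (-0.13377, -0.231701, 1.5354)–(-0.26754, 0, 1.5354)  len=0.2675
  (v6,v7,v2) [--+] → (0.13377, -0.231701, 1.5354)–(-0.13377, -0.231701, 1.5354)  len=0.2675
  (v7,v1,v2) [--+] → (0.26754, 0, 1.5354)–(0.13377, -0.231701, 1.5354)  len=0.2675

Chained into 1 loop(s):
  loop 1: 6 segments, perimeter = 1.6053
Total perimeter = 1.605


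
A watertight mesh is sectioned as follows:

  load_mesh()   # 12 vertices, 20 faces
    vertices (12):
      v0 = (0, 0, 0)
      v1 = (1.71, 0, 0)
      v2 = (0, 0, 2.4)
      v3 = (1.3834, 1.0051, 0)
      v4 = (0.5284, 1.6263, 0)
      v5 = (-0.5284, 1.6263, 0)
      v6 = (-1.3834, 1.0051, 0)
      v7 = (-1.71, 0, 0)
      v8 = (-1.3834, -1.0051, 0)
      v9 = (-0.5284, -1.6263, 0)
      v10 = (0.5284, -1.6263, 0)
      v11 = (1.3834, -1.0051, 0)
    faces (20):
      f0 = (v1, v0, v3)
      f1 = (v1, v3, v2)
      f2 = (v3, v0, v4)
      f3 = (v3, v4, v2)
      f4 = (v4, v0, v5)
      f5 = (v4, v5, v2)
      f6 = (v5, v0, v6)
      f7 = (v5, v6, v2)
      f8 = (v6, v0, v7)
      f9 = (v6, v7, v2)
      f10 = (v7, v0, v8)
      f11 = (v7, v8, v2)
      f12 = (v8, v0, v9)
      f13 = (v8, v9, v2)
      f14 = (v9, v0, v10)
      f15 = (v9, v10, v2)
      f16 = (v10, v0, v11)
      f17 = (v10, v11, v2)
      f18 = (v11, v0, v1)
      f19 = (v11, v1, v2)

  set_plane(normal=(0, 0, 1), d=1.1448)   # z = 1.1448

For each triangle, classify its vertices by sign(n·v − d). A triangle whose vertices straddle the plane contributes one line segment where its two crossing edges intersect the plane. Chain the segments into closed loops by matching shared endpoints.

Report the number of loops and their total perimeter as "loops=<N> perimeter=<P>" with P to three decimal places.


Straddling triangles (10 of 20):
  (v1,v3,v2) [--+] → (0.723518, 0.525667, 1.1448)–(0.89433, 0, 1.1448)  len=0.5527
  (v3,v4,v2) [--+] → (0.276353, 0.850555, 1.1448)–(0.723518, 0.525667, 1.1448)  len=0.5527
  (v4,v5,v2) [--+] → (-0.276353, 0.850555, 1.1448)–(0.276353, 0.850555, 1.1448)  len=0.5527
  (v5,v6,v2) [--+] → (-0.723518, 0.525667, 1.1448)–(-0.276353, 0.850555, 1.1448)  len=0.5527
  (v6,v7,v2) [--+] → (-0.89433, 0, 1.1448)–(-0.723518, 0.525667, 1.1448)  len=0.5527
  (v7,v8,v2) [--+] → (-0.723518, -0.525667, 1.1448)–(-0.89433, 0, 1.1448)  len=0.5527
  (v8,v9,v2) [--+] → (-0.276353, -0.850555, 1.1448)–(-0.723518, -0.525667, 1.1448)  len=0.5527
  (v9,v10,v2) [--+] → (0.276353, -0.850555, 1.1448)–(-0.276353, -0.850555, 1.1448)  len=0.5527
  (v10,v11,v2) [--+] → (0.723518, -0.525667, 1.1448)–(0.276353, -0.850555, 1.1448)  len=0.5527
  (v11,v1,v2) [--+] → (0.89433, 0, 1.1448)–(0.723518, -0.525667, 1.1448)  len=0.5527

Chained into 1 loop(s):
  loop 1: 10 segments, perimeter = 5.5272
Total perimeter = 5.527

loops=1 perimeter=5.527


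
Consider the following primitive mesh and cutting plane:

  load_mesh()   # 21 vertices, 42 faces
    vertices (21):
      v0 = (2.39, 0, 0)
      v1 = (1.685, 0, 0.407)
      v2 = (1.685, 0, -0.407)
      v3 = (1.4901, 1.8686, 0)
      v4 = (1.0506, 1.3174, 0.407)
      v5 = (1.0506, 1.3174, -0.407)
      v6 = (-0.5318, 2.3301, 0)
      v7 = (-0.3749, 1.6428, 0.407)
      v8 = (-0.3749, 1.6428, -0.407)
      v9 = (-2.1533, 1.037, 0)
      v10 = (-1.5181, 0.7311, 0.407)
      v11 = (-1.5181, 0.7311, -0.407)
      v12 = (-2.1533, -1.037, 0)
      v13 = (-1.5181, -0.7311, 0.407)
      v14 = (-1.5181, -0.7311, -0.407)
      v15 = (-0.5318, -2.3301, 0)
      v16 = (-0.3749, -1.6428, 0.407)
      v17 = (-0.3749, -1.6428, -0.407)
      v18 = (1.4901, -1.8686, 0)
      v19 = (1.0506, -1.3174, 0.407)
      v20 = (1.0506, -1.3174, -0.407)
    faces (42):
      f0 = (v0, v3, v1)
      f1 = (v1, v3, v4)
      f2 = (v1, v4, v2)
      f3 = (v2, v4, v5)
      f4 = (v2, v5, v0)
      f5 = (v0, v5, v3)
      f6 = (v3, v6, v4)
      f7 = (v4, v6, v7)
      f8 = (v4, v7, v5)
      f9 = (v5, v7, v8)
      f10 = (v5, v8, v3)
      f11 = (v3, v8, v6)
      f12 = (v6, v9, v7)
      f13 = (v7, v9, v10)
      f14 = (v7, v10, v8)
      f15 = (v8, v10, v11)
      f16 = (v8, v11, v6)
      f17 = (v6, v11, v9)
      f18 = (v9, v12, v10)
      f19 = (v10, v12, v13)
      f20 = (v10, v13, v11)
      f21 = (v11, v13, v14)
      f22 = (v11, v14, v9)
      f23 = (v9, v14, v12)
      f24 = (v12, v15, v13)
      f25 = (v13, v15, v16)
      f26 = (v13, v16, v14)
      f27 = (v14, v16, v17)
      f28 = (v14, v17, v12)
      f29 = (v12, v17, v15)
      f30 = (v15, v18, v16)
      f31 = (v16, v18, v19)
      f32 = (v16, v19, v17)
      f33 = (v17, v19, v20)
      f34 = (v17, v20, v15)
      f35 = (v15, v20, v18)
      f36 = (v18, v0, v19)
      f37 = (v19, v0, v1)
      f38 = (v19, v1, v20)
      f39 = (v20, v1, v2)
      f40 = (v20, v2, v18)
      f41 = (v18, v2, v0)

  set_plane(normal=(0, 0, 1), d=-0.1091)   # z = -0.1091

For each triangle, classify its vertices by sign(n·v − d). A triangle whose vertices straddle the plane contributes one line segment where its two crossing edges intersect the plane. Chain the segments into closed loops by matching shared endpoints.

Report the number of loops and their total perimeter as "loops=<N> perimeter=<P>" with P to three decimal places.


loops=2 perimeter=23.605

Straddling triangles (28 of 42):
  (v1,v4,v2) [++-] → (1.45283, 0.48213, -0.1091)–(1.685, 0, -0.1091)  len=0.5351
  (v2,v4,v5) [-+-] → (1.45283, 0.48213, -0.1091)–(1.0506, 1.3174, -0.1091)  len=0.9271
  (v2,v5,v0) [--+] → (2.03096, 0.353141, -0.1091)–(2.20102, 0, -0.1091)  len=0.3920
  (v0,v5,v3) [+-+] → (2.03096, 0.353141, -0.1091)–(1.37229, 1.72085, -0.1091)  len=1.5180
  (v4,v7,v5) [++-] → (0.528909, 1.43649, -0.1091)–(1.0506, 1.3174, -0.1091)  len=0.5351
  (v5,v7,v8) [-+-] → (0.528909, 1.43649, -0.1091)–(-0.3749, 1.6428, -0.1091)  len=0.9271
  (v5,v8,v3) [--+] → (0.99017, 1.80807, -0.1091)–(1.37229, 1.72085, -0.1091)  len=0.3919
  (v3,v8,v6) [+-+] → (0.99017, 1.80807, -0.1091)–(-0.489742, 2.14586, -0.1091)  len=1.5180
  (v7,v10,v8) [++-] → (-0.793277, 1.30914, -0.1091)–(-0.3749, 1.6428, -0.1091)  len=0.5351
  (v8,v10,v11) [-+-] → (-0.793277, 1.30914, -0.1091)–(-1.5181, 0.7311, -0.1091)  len=0.9271
  (v8,v11,v6) [--+] → (-0.796187, 1.90147, -0.1091)–(-0.489742, 2.14586, -0.1091)  len=0.3920
  (v6,v11,v9) [+-+] → (-0.796187, 1.90147, -0.1091)–(-1.98303, 0.955001, -0.1091)  len=1.5180
  (v10,v13,v11) [++-] → (-1.5181, 0.195978, -0.1091)–(-1.5181, 0.7311, -0.1091)  len=0.5351
  (v11,v13,v14) [-+-] → (-1.5181, 0.195978, -0.1091)–(-1.5181, -0.7311, -0.1091)  len=0.9271
  (v11,v14,v9) [--+] → (-1.98303, 0.563045, -0.1091)–(-1.98303, 0.955001, -0.1091)  len=0.3920
  (v9,v14,v12) [+-+] → (-1.98303, 0.563045, -0.1091)–(-1.98303, -0.955001, -0.1091)  len=1.5180
  (v13,v16,v14) [++-] → (-1.09972, -1.06476, -0.1091)–(-1.5181, -0.7311, -0.1091)  len=0.5351
  (v14,v16,v17) [-+-] → (-1.09972, -1.06476, -0.1091)–(-0.3749, -1.6428, -0.1091)  len=0.9271
  (v14,v17,v12) [--+] → (-1.67658, -1.19939, -0.1091)–(-1.98303, -0.955001, -0.1091)  len=0.3920
  (v12,v17,v15) [+-+] → (-1.67658, -1.19939, -0.1091)–(-0.489742, -2.14586, -0.1091)  len=1.5180
  (v16,v19,v17) [++-] → (0.146791, -1.52371, -0.1091)–(-0.3749, -1.6428, -0.1091)  len=0.5351
  (v17,v19,v20) [-+-] → (0.146791, -1.52371, -0.1091)–(1.0506, -1.3174, -0.1091)  len=0.9271
  (v17,v20,v15) [--+] → (-0.107623, -2.05864, -0.1091)–(-0.489742, -2.14586, -0.1091)  len=0.3919
  (v15,v20,v18) [+-+] → (-0.107623, -2.05864, -0.1091)–(1.37229, -1.72085, -0.1091)  len=1.5180
  (v19,v1,v20) [++-] → (1.28277, -0.83527, -0.1091)–(1.0506, -1.3174, -0.1091)  len=0.5351
  (v20,v1,v2) [-+-] → (1.28277, -0.83527, -0.1091)–(1.685, 0, -0.1091)  len=0.9271
  (v20,v2,v18) [--+] → (1.54234, -1.36771, -0.1091)–(1.37229, -1.72085, -0.1091)  len=0.3920
  (v18,v2,v0) [+-+] → (1.54234, -1.36771, -0.1091)–(2.20102, 0, -0.1091)  len=1.5180

Chained into 2 loop(s):
  loop 1: 14 segments, perimeter = 10.2354
  loop 2: 14 segments, perimeter = 13.3698
Total perimeter = 23.605


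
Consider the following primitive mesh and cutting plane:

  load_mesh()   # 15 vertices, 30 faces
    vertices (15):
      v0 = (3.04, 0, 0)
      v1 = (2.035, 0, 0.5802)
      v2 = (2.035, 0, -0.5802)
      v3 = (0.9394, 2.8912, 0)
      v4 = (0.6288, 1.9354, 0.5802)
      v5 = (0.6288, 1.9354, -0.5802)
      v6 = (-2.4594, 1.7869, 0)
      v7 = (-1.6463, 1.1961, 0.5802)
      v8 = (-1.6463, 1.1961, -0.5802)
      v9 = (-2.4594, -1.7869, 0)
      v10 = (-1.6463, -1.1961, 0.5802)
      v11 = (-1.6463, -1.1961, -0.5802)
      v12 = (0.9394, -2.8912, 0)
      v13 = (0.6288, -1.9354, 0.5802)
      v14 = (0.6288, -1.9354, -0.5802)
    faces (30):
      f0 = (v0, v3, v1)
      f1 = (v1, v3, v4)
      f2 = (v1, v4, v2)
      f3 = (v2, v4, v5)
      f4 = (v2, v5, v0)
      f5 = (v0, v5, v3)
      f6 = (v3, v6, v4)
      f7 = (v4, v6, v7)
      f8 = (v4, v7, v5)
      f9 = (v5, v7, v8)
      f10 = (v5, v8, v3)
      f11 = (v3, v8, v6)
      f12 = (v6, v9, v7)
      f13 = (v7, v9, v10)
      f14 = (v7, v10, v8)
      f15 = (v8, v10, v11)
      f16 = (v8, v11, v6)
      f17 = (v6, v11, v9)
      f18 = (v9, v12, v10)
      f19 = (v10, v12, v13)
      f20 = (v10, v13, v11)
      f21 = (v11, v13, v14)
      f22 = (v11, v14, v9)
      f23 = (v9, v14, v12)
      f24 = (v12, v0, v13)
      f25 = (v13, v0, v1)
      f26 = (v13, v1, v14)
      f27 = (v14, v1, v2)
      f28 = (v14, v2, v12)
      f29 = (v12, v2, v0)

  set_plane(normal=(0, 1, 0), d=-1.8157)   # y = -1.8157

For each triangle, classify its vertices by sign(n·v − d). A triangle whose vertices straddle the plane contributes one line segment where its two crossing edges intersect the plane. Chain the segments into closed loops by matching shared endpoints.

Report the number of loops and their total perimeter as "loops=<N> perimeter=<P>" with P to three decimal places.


loops=2 perimeter=10.031

Straddling triangles (12 of 30):
  (v9,v12,v10) [+-+] → (-2.37076, -1.8157, 0)–(-0.701164, -1.8157, 0.368123)  len=1.7097
  (v10,v12,v13) [+--] → (-0.701164, -1.8157, 0.368123)–(0.260439, -1.8157, 0.5802)  len=0.9847
  (v10,v13,v11) [+-+] → (0.260439, -1.8157, 0.5802)–(0.260439, -1.8157, 0.39232)  len=0.1879
  (v11,v13,v14) [+--] → (0.260439, -1.8157, 0.39232)–(0.260439, -1.8157, -0.5802)  len=0.9725
  (v11,v14,v9) [+-+] → (0.260439, -1.8157, -0.5802)–(-1.86048, -1.8157, -0.112524)  len=2.1719
  (v9,v14,v12) [+--] → (-1.86048, -1.8157, -0.112524)–(-2.37076, -1.8157, 0)  len=0.5225
  (v12,v0,v13) [-+-] → (1.7208, -1.8157, 0)–(0.777927, -1.8157, 0.544316)  len=1.0887
  (v13,v0,v1) [-++] → (0.777927, -1.8157, 0.544316)–(0.71577, -1.8157, 0.5802)  len=0.0718
  (v13,v1,v14) [-+-] → (0.71577, -1.8157, 0.5802)–(0.71577, -1.8157, -0.508432)  len=1.0886
  (v14,v1,v2) [-++] → (0.71577, -1.8157, -0.508432)–(0.71577, -1.8157, -0.5802)  len=0.0718
  (v14,v2,v12) [-+-] → (0.71577, -1.8157, -0.5802)–(1.34695, -1.8157, -0.215829)  len=0.7288
  (v12,v2,v0) [-++] → (1.34695, -1.8157, -0.215829)–(1.7208, -1.8157, 0)  len=0.4317

Chained into 2 loop(s):
  loop 1: 6 segments, perimeter = 6.5492
  loop 2: 6 segments, perimeter = 3.4814
Total perimeter = 10.031


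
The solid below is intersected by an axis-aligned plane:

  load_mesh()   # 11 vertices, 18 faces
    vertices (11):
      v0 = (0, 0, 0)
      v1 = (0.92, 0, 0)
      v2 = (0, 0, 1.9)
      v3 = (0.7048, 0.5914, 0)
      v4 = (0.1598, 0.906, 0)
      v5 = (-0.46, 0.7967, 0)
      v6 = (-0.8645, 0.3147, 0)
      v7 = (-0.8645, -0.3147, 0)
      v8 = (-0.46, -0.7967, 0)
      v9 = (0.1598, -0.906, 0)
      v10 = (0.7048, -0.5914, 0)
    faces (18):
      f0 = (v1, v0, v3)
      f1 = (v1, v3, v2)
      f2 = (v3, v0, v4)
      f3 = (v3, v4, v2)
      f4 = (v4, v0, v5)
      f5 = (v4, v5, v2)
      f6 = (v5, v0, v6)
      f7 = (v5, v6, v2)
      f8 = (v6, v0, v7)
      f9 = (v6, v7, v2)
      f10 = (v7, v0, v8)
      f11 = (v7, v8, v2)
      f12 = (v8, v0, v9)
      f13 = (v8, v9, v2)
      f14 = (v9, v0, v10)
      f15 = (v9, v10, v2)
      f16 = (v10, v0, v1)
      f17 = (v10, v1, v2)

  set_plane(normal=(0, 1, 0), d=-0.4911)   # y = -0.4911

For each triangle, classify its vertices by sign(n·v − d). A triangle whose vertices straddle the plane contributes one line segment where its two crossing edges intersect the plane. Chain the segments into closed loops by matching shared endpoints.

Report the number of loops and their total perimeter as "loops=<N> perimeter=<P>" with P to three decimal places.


loops=1 perimeter=3.801

Straddling triangles (8 of 18):
  (v7,v0,v8) [++-] → (-0.283552, -0.4911, 0)–(-0.716463, -0.4911, 0)  len=0.4329
  (v7,v8,v2) [+-+] → (-0.716463, -0.4911, 0)–(-0.283552, -0.4911, 0.728806)  len=0.8477
  (v8,v0,v9) [-+-] → (-0.283552, -0.4911, 0)–(0.0866201, -0.4911, 0)  len=0.3702
  (v8,v9,v2) [--+] → (0.0866201, -0.4911, 0.870099)–(-0.283552, -0.4911, 0.728806)  len=0.3962
  (v9,v0,v10) [-+-] → (0.0866201, -0.4911, 0)–(0.585268, -0.4911, 0)  len=0.4986
  (v9,v10,v2) [--+] → (0.585268, -0.4911, 0.322235)–(0.0866201, -0.4911, 0.870099)  len=0.7408
  (v10,v0,v1) [-++] → (0.585268, -0.4911, 0)–(0.741297, -0.4911, 0)  len=0.1560
  (v10,v1,v2) [-++] → (0.741297, -0.4911, 0)–(0.585268, -0.4911, 0.322235)  len=0.3580

Chained into 1 loop(s):
  loop 1: 8 segments, perimeter = 3.8005
Total perimeter = 3.801


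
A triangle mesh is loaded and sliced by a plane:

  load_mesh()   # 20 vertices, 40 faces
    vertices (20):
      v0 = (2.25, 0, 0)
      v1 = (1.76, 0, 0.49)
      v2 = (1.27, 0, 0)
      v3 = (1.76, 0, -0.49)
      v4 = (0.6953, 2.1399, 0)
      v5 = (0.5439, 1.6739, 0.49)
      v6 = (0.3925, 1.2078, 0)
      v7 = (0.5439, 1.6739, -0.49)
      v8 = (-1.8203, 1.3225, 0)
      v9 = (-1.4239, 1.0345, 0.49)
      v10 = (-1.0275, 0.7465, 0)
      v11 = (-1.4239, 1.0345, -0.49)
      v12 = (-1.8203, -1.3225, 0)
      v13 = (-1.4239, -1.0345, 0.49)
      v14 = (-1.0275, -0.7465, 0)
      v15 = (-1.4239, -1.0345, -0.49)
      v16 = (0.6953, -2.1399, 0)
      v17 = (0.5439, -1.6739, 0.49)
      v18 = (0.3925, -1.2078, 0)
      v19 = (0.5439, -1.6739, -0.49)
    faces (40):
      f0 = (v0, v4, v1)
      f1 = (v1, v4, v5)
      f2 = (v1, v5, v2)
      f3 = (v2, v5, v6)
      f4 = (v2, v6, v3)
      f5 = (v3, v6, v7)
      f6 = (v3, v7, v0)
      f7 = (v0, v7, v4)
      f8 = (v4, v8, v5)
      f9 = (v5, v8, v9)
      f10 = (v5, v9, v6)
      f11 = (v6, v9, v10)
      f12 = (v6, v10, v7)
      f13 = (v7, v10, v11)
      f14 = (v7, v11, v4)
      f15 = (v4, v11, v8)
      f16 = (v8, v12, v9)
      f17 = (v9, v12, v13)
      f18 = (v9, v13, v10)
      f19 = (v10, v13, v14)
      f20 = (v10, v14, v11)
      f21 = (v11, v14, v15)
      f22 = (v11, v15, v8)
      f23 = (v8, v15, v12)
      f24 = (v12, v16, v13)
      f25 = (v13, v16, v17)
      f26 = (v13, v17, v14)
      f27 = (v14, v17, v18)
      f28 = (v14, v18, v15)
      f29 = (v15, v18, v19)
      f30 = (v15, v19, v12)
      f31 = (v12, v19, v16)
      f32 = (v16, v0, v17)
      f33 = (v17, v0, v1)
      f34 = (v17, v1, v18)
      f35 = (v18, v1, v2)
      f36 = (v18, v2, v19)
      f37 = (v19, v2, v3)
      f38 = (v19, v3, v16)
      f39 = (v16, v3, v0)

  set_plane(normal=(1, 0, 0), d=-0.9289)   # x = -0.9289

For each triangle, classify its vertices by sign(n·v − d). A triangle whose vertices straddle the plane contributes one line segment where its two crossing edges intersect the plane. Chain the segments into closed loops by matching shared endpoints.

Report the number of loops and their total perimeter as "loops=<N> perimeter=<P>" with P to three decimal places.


Straddling triangles (16 of 40):
  (v4,v8,v5) [+-+] → (-0.9289, 1.61214, 0)–(-0.9289, 1.45499, 0.18475)  len=0.2425
  (v5,v8,v9) [+--] → (-0.9289, 1.45499, 0.18475)–(-0.9289, 1.19534, 0.49)  len=0.4007
  (v5,v9,v6) [+-+] → (-0.9289, 1.19534, 0.49)–(-0.9289, 1.08173, 0.356467)  len=0.1753
  (v6,v9,v10) [+--] → (-0.9289, 1.08173, 0.356467)–(-0.9289, 0.778531, 0)  len=0.4680
  (v6,v10,v7) [+-+] → (-0.9289, 0.778531, 0)–(-0.9289, 0.804691, -0.0307458)  len=0.0404
  (v7,v10,v11) [+--] → (-0.9289, 0.804691, -0.0307458)–(-0.9289, 1.19534, -0.49)  len=0.6029
  (v7,v11,v4) [+-+] → (-0.9289, 1.19534, -0.49)–(-0.9289, 1.2927, -0.375546)  len=0.1503
  (v4,v11,v8) [+--] → (-0.9289, 1.2927, -0.375546)–(-0.9289, 1.61214, 0)  len=0.4930
  (v12,v16,v13) [-+-] → (-0.9289, -1.61214, 0)–(-0.9289, -1.2927, 0.375546)  len=0.4930
  (v13,v16,v17) [-++] → (-0.9289, -1.2927, 0.375546)–(-0.9289, -1.19534, 0.49)  len=0.1503
  (v13,v17,v14) [-+-] → (-0.9289, -1.19534, 0.49)–(-0.9289, -0.804691, 0.0307458)  len=0.6029
  (v14,v17,v18) [-++] → (-0.9289, -0.804691, 0.0307458)–(-0.9289, -0.778531, 0)  len=0.0404
  (v14,v18,v15) [-+-] → (-0.9289, -0.778531, 0)–(-0.9289, -1.08173, -0.356467)  len=0.4680
  (v15,v18,v19) [-++] → (-0.9289, -1.08173, -0.356467)–(-0.9289, -1.19534, -0.49)  len=0.1753
  (v15,v19,v12) [-+-] → (-0.9289, -1.19534, -0.49)–(-0.9289, -1.45499, -0.18475)  len=0.4007
  (v12,v19,v16) [-++] → (-0.9289, -1.45499, -0.18475)–(-0.9289, -1.61214, 0)  len=0.2425

Chained into 2 loop(s):
  loop 1: 8 segments, perimeter = 2.5732
  loop 2: 8 segments, perimeter = 2.5732
Total perimeter = 5.146

loops=2 perimeter=5.146


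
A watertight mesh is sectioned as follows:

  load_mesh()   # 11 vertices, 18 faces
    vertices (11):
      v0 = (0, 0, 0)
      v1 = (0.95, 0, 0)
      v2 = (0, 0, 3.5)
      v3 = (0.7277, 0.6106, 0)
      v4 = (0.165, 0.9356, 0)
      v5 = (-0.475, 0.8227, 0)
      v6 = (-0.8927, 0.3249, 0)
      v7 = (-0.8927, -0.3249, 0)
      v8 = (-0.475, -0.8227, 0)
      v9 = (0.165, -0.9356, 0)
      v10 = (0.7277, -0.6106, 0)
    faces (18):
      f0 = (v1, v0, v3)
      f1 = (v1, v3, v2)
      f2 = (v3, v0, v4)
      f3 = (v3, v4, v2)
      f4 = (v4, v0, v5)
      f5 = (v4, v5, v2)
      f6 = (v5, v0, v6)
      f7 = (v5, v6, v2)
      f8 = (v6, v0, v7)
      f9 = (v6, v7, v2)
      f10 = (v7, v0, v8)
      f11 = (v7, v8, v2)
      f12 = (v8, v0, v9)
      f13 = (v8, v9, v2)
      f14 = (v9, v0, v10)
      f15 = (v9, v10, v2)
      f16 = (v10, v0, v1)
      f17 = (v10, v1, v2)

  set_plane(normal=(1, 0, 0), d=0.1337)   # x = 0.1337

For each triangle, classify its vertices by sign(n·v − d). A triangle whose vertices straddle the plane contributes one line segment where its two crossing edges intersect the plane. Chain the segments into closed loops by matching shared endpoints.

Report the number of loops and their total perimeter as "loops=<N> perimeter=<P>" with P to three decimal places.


Straddling triangles (12 of 18):
  (v1,v0,v3) [+-+] → (0.1337, 0, 0)–(0.1337, 0.112185, 0)  len=0.1122
  (v1,v3,v2) [++-] → (0.1337, 0.112185, 2.85695)–(0.1337, 0, 3.00742)  len=0.1877
  (v3,v0,v4) [+-+] → (0.1337, 0.112185, 0)–(0.1337, 0.75812, 0)  len=0.6459
  (v3,v4,v2) [++-] → (0.1337, 0.75812, 0.663939)–(0.1337, 0.112185, 2.85695)  len=2.2862
  (v4,v0,v5) [+--] → (0.1337, 0.75812, 0)–(0.1337, 0.930078, 0)  len=0.1720
  (v4,v5,v2) [+--] → (0.1337, 0.930078, 0)–(0.1337, 0.75812, 0.663939)  len=0.6858
  (v8,v0,v9) [--+] → (0.1337, -0.75812, 0)–(0.1337, -0.930078, 0)  len=0.1720
  (v8,v9,v2) [-+-] → (0.1337, -0.930078, 0)–(0.1337, -0.75812, 0.663939)  len=0.6858
  (v9,v0,v10) [+-+] → (0.1337, -0.75812, 0)–(0.1337, -0.112185, 0)  len=0.6459
  (v9,v10,v2) [++-] → (0.1337, -0.112185, 2.85695)–(0.1337, -0.75812, 0.663939)  len=2.2862
  (v10,v0,v1) [+-+] → (0.1337, -0.112185, 0)–(0.1337, 0, 0)  len=0.1122
  (v10,v1,v2) [++-] → (0.1337, 0, 3.00742)–(0.1337, -0.112185, 2.85695)  len=0.1877

Chained into 1 loop(s):
  loop 1: 12 segments, perimeter = 8.1795
Total perimeter = 8.180

loops=1 perimeter=8.180


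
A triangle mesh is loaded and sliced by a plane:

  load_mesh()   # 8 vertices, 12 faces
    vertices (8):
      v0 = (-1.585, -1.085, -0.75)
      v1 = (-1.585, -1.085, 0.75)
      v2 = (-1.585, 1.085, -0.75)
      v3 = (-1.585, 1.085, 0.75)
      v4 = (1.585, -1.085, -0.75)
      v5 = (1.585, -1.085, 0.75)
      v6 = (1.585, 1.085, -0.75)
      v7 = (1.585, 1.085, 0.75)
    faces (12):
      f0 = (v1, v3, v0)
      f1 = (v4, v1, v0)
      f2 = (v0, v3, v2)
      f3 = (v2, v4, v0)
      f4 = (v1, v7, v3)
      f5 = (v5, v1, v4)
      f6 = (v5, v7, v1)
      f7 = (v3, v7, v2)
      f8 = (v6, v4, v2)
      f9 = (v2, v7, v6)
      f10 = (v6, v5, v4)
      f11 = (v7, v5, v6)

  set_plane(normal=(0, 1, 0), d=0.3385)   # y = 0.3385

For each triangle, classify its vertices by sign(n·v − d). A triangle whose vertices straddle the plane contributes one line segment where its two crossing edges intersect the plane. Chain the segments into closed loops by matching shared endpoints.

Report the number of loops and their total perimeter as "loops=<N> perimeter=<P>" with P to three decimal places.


loops=1 perimeter=9.340

Straddling triangles (8 of 12):
  (v1,v3,v0) [-+-] → (-1.585, 0.3385, 0.75)–(-1.585, 0.3385, 0.233986)  len=0.5160
  (v0,v3,v2) [-++] → (-1.585, 0.3385, 0.233986)–(-1.585, 0.3385, -0.75)  len=0.9840
  (v2,v4,v0) [+--] → (-0.494491, 0.3385, -0.75)–(-1.585, 0.3385, -0.75)  len=1.0905
  (v1,v7,v3) [-++] → (0.494491, 0.3385, 0.75)–(-1.585, 0.3385, 0.75)  len=2.0795
  (v5,v7,v1) [-+-] → (1.585, 0.3385, 0.75)–(0.494491, 0.3385, 0.75)  len=1.0905
  (v6,v4,v2) [+-+] → (1.585, 0.3385, -0.75)–(-0.494491, 0.3385, -0.75)  len=2.0795
  (v6,v5,v4) [+--] → (1.585, 0.3385, -0.233986)–(1.585, 0.3385, -0.75)  len=0.5160
  (v7,v5,v6) [+-+] → (1.585, 0.3385, 0.75)–(1.585, 0.3385, -0.233986)  len=0.9840

Chained into 1 loop(s):
  loop 1: 8 segments, perimeter = 9.3400
Total perimeter = 9.340


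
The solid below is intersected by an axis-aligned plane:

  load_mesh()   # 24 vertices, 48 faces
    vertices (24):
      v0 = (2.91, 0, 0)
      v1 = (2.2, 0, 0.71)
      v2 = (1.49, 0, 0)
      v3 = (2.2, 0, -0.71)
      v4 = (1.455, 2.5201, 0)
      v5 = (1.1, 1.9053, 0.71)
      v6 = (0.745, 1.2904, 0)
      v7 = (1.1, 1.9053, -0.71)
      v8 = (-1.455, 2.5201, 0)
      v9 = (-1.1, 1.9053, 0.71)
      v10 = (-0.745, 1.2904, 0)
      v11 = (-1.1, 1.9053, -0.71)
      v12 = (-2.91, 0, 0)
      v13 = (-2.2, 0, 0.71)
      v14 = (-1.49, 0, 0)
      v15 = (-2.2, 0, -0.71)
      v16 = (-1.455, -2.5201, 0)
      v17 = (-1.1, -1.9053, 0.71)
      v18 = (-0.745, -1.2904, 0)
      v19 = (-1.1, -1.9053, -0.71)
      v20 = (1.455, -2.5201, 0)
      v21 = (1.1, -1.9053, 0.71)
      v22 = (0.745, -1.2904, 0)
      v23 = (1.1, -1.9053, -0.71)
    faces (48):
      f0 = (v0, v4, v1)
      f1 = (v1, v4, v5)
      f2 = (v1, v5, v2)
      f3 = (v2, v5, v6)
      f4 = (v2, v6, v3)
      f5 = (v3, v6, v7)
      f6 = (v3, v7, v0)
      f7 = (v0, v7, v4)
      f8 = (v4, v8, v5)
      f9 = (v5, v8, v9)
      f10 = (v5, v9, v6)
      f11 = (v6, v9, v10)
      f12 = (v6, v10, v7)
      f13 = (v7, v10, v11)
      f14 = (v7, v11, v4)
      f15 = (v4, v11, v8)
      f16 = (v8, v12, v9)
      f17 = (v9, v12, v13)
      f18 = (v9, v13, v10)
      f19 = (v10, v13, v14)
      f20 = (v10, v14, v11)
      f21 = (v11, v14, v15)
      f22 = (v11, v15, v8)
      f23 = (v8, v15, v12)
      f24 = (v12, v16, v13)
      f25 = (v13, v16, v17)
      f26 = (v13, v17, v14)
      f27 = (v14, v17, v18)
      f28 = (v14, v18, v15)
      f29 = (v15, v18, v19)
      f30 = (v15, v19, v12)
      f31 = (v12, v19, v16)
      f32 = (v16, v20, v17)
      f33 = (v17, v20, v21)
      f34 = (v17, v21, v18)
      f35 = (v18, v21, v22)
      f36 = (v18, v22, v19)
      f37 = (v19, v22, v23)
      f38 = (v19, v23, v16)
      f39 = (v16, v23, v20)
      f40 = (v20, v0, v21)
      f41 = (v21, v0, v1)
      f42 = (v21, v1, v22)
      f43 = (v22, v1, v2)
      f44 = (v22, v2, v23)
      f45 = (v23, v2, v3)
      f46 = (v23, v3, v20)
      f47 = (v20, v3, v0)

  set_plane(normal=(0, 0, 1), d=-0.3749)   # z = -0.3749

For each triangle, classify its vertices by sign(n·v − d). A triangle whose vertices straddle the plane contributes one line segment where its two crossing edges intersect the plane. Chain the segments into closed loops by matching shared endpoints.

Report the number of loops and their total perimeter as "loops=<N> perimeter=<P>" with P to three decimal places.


Straddling triangles (24 of 48):
  (v2,v6,v3) [++-] → (1.51328, 0.609032, -0.3749)–(1.8649, 0, -0.3749)  len=0.7032
  (v3,v6,v7) [-+-] → (1.51328, 0.609032, -0.3749)–(0.93245, 1.61508, -0.3749)  len=1.1617
  (v3,v7,v0) [--+] → (1.95427, 1.00605, -0.3749)–(2.5351, 0, -0.3749)  len=1.1617
  (v0,v7,v4) [+-+] → (1.95427, 1.00605, -0.3749)–(1.26755, 2.19547, -0.3749)  len=1.3734
  (v6,v10,v7) [++-] → (0.229212, 1.61508, -0.3749)–(0.93245, 1.61508, -0.3749)  len=0.7032
  (v7,v10,v11) [-+-] → (0.229212, 1.61508, -0.3749)–(-0.93245, 1.61508, -0.3749)  len=1.1617
  (v7,v11,v4) [--+] → (0.105888, 2.19547, -0.3749)–(1.26755, 2.19547, -0.3749)  len=1.1617
  (v4,v11,v8) [+-+] → (0.105888, 2.19547, -0.3749)–(-1.26755, 2.19547, -0.3749)  len=1.3734
  (v10,v14,v11) [++-] → (-1.28407, 1.00605, -0.3749)–(-0.93245, 1.61508, -0.3749)  len=0.7032
  (v11,v14,v15) [-+-] → (-1.28407, 1.00605, -0.3749)–(-1.8649, 0, -0.3749)  len=1.1617
  (v11,v15,v8) [--+] → (-1.84838, 1.18942, -0.3749)–(-1.26755, 2.19547, -0.3749)  len=1.1617
  (v8,v15,v12) [+-+] → (-1.84838, 1.18942, -0.3749)–(-2.5351, 0, -0.3749)  len=1.3734
  (v14,v18,v15) [++-] → (-1.51328, -0.609032, -0.3749)–(-1.8649, 0, -0.3749)  len=0.7032
  (v15,v18,v19) [-+-] → (-1.51328, -0.609032, -0.3749)–(-0.93245, -1.61508, -0.3749)  len=1.1617
  (v15,v19,v12) [--+] → (-1.95427, -1.00605, -0.3749)–(-2.5351, 0, -0.3749)  len=1.1617
  (v12,v19,v16) [+-+] → (-1.95427, -1.00605, -0.3749)–(-1.26755, -2.19547, -0.3749)  len=1.3734
  (v18,v22,v19) [++-] → (-0.229212, -1.61508, -0.3749)–(-0.93245, -1.61508, -0.3749)  len=0.7032
  (v19,v22,v23) [-+-] → (-0.229212, -1.61508, -0.3749)–(0.93245, -1.61508, -0.3749)  len=1.1617
  (v19,v23,v16) [--+] → (-0.105888, -2.19547, -0.3749)–(-1.26755, -2.19547, -0.3749)  len=1.1617
  (v16,v23,v20) [+-+] → (-0.105888, -2.19547, -0.3749)–(1.26755, -2.19547, -0.3749)  len=1.3734
  (v22,v2,v23) [++-] → (1.28407, -1.00605, -0.3749)–(0.93245, -1.61508, -0.3749)  len=0.7032
  (v23,v2,v3) [-+-] → (1.28407, -1.00605, -0.3749)–(1.8649, 0, -0.3749)  len=1.1617
  (v23,v3,v20) [--+] → (1.84838, -1.18942, -0.3749)–(1.26755, -2.19547, -0.3749)  len=1.1617
  (v20,v3,v0) [+-+] → (1.84838, -1.18942, -0.3749)–(2.5351, 0, -0.3749)  len=1.3734

Chained into 2 loop(s):
  loop 1: 12 segments, perimeter = 11.1895
  loop 2: 12 segments, perimeter = 15.2106
Total perimeter = 26.400

loops=2 perimeter=26.400


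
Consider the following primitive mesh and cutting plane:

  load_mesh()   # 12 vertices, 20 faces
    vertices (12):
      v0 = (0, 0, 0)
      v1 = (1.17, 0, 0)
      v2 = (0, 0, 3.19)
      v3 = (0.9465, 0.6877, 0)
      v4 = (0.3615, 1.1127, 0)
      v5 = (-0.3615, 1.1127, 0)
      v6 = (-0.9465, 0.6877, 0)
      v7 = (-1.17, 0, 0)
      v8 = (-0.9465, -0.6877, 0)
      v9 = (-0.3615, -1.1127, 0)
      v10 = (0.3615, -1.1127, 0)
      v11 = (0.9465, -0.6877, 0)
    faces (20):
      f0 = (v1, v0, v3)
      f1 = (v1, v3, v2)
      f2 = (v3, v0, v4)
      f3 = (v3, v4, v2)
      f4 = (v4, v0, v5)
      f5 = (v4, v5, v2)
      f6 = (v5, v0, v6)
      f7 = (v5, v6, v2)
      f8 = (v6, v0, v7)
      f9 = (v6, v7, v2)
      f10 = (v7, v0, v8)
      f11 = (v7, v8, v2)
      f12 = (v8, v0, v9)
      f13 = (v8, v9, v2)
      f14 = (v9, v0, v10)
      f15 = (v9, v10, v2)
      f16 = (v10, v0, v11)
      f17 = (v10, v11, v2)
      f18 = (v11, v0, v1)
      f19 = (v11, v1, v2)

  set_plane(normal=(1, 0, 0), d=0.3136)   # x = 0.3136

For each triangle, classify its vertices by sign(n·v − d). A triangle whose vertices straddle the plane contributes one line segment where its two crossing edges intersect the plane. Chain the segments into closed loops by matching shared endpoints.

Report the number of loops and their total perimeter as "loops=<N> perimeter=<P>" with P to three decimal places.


Straddling triangles (12 of 20):
  (v1,v0,v3) [+-+] → (0.3136, 0, 0)–(0.3136, 0.227853, 0)  len=0.2279
  (v1,v3,v2) [++-] → (0.3136, 0.227853, 2.13307)–(0.3136, 0, 2.33497)  len=0.3044
  (v3,v0,v4) [+-+] → (0.3136, 0.227853, 0)–(0.3136, 0.965263, 0)  len=0.7374
  (v3,v4,v2) [++-] → (0.3136, 0.965263, 0.422686)–(0.3136, 0.227853, 2.13307)  len=1.8626
  (v4,v0,v5) [+--] → (0.3136, 0.965263, 0)–(0.3136, 1.1127, 0)  len=0.1474
  (v4,v5,v2) [+--] → (0.3136, 1.1127, 0)–(0.3136, 0.965263, 0.422686)  len=0.4477
  (v9,v0,v10) [--+] → (0.3136, -0.965263, 0)–(0.3136, -1.1127, 0)  len=0.1474
  (v9,v10,v2) [-+-] → (0.3136, -1.1127, 0)–(0.3136, -0.965263, 0.422686)  len=0.4477
  (v10,v0,v11) [+-+] → (0.3136, -0.965263, 0)–(0.3136, -0.227853, 0)  len=0.7374
  (v10,v11,v2) [++-] → (0.3136, -0.227853, 2.13307)–(0.3136, -0.965263, 0.422686)  len=1.8626
  (v11,v0,v1) [+-+] → (0.3136, -0.227853, 0)–(0.3136, 0, 0)  len=0.2279
  (v11,v1,v2) [++-] → (0.3136, 0, 2.33497)–(0.3136, -0.227853, 2.13307)  len=0.3044

Chained into 1 loop(s):
  loop 1: 12 segments, perimeter = 7.4547
Total perimeter = 7.455

loops=1 perimeter=7.455


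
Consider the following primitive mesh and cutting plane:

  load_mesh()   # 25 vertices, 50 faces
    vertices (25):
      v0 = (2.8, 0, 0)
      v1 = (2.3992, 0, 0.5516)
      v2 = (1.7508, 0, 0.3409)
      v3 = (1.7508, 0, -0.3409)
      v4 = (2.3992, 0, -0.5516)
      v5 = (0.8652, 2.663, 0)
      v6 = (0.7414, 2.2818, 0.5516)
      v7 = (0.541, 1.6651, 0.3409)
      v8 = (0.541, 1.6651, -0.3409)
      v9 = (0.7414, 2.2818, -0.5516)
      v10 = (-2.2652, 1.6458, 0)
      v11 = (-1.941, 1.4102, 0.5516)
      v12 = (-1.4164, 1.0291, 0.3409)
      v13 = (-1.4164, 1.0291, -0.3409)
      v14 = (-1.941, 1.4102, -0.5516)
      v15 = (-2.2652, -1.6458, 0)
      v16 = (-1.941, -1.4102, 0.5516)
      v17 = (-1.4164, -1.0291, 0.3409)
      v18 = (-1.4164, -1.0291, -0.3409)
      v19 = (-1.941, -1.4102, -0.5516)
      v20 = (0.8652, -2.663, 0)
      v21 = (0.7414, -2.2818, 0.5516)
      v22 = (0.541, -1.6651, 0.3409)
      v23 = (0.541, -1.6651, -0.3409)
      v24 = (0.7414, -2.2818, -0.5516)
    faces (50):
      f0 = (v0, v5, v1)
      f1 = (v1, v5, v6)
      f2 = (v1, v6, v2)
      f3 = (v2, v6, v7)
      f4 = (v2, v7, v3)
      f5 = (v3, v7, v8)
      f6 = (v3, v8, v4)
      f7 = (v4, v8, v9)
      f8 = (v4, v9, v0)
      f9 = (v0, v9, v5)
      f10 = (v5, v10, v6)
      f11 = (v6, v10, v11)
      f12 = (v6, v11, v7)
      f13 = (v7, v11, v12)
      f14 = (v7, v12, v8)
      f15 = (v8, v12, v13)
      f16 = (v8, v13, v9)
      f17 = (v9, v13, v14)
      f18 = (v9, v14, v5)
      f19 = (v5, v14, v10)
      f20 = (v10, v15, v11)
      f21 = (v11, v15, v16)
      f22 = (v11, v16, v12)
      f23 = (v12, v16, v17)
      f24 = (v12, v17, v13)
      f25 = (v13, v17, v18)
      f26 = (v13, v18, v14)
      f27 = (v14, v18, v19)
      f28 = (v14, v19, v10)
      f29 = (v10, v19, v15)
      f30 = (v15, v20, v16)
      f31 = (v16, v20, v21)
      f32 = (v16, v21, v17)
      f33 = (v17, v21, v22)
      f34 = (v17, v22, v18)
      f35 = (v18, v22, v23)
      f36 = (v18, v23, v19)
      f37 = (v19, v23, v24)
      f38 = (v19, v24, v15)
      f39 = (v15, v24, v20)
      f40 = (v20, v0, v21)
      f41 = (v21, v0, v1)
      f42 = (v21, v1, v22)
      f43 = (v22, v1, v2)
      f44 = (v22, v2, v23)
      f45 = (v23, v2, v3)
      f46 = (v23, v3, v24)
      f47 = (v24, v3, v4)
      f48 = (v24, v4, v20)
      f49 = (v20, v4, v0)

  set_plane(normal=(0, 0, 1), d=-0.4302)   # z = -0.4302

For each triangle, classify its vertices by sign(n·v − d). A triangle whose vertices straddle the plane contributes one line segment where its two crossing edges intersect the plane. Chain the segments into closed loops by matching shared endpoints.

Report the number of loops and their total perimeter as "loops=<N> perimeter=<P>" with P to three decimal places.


loops=2 perimeter=26.527

Straddling triangles (20 of 50):
  (v3,v8,v4) [++-] → (1.32855, 0.959388, -0.4302)–(2.02561, 0, -0.4302)  len=1.1859
  (v4,v8,v9) [-+-] → (1.32855, 0.959388, -0.4302)–(0.625935, 1.92647, -0.4302)  len=1.1954
  (v4,v9,v0) [--+] → (1.19447, 1.77961, -0.4302)–(2.48741, 0, -0.4302)  len=2.1997
  (v0,v9,v5) [+-+] → (1.19447, 1.77961, -0.4302)–(0.768647, 2.3657, -0.4302)  len=0.7245
  (v8,v13,v9) [++-] → (-0.50187, 1.56003, -0.4302)–(0.625935, 1.92647, -0.4302)  len=1.1858
  (v9,v13,v14) [-+-] → (-0.50187, 1.56003, -0.4302)–(-1.63874, 1.19062, -0.4302)  len=1.1954
  (v9,v14,v5) [--+] → (-1.32339, 1.68593, -0.4302)–(0.768647, 2.3657, -0.4302)  len=2.1997
  (v5,v14,v10) [+-+] → (-1.32339, 1.68593, -0.4302)–(-2.01235, 1.46205, -0.4302)  len=0.7244
  (v13,v18,v14) [++-] → (-1.63874, 0.00473716, -0.4302)–(-1.63874, 1.19062, -0.4302)  len=1.1859
  (v14,v18,v19) [-+-] → (-1.63874, 0.00473716, -0.4302)–(-1.63874, -1.19062, -0.4302)  len=1.1954
  (v14,v19,v10) [--+] → (-2.01235, -0.737614, -0.4302)–(-2.01235, 1.46205, -0.4302)  len=2.1997
  (v10,v19,v15) [+-+] → (-2.01235, -0.737614, -0.4302)–(-2.01235, -1.46205, -0.4302)  len=0.7244
  (v18,v23,v19) [++-] → (-0.510935, -1.55707, -0.4302)–(-1.63874, -1.19062, -0.4302)  len=1.1858
  (v19,v23,v24) [-+-] → (-0.510935, -1.55707, -0.4302)–(0.625935, -1.92647, -0.4302)  len=1.1954
  (v19,v24,v15) [--+] → (0.0796864, -2.14182, -0.4302)–(-2.01235, -1.46205, -0.4302)  len=2.1997
  (v15,v24,v20) [+-+] → (0.0796864, -2.14182, -0.4302)–(0.768647, -2.3657, -0.4302)  len=0.7244
  (v23,v3,v24) [++-] → (1.32299, -0.967085, -0.4302)–(0.625935, -1.92647, -0.4302)  len=1.1859
  (v24,v3,v4) [-+-] → (1.32299, -0.967085, -0.4302)–(2.02561, 0, -0.4302)  len=1.1954
  (v24,v4,v20) [--+] → (2.06159, -0.586092, -0.4302)–(0.768647, -2.3657, -0.4302)  len=2.1997
  (v20,v4,v0) [+-+] → (2.06159, -0.586092, -0.4302)–(2.48741, 0, -0.4302)  len=0.7245

Chained into 2 loop(s):
  loop 1: 10 segments, perimeter = 11.9062
  loop 2: 10 segments, perimeter = 14.6207
Total perimeter = 26.527
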